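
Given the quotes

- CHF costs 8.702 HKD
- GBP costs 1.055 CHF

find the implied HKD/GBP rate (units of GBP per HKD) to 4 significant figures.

HKD/GBP = 0.1089

1 HKD ÷ 8.702 = 0.114916 CHF
0.114916 CHF ÷ 1.055 = 0.108925 GBP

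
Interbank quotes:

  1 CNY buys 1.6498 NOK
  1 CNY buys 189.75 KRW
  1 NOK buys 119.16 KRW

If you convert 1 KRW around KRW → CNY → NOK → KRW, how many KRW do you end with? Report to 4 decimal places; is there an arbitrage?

Around KRW → CNY → NOK → KRW: 1 ÷ 189.75 × 1.6498 × 119.16 = 1.036048
Product > 1; profitable direction is KRW → CNY → NOK → KRW.

1.0360 (arbitrage exists)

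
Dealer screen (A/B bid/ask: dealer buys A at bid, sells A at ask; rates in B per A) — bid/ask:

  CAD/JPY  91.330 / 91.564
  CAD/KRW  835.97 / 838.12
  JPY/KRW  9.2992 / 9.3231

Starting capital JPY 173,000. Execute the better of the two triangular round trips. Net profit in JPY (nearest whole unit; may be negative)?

Net profit: JPY 2,307

Best loop JPY → KRW → CAD → JPY:
JPY 173,000 × 9.2992 (sell JPY at bid) = KRW 1,608,762
KRW 1,608,762 ÷ 838.12 (buy CAD at ask) = CAD 1,919.49
CAD 1,919.49 × 91.330 (sell CAD at bid) = JPY 175,307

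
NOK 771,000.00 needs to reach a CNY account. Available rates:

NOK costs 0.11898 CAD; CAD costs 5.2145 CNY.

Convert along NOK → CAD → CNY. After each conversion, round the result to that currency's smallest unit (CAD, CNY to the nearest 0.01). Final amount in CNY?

NOK 771,000.00 × 0.11898 = CAD 91,733.58
CAD 91,733.58 × 5.2145 = CNY 478,344.75

CNY 478,344.75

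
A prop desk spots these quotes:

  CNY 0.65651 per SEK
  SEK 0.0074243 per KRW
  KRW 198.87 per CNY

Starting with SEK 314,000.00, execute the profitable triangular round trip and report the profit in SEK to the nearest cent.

Profitable loop is SEK → KRW → CNY → SEK:
SEK 314,000.00 ÷ 0.0074243 = KRW 42,293,550
KRW 42,293,550 ÷ 198.87 = CNY 212,669.33
CNY 212,669.33 ÷ 0.65651 = SEK 323,939.21
Profit = SEK 323,939.21 − SEK 314,000.00

Profit: SEK 9,939.21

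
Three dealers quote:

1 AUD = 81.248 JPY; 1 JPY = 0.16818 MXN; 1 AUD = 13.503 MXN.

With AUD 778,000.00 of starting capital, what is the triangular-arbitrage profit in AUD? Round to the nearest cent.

Profit: AUD 9,292.94

Profitable loop is AUD → JPY → MXN → AUD:
AUD 778,000.00 × 81.248 = JPY 63,210,944
JPY 63,210,944 × 0.16818 = MXN 10,630,816.56
MXN 10,630,816.56 ÷ 13.503 = AUD 787,292.94
Profit = AUD 787,292.94 − AUD 778,000.00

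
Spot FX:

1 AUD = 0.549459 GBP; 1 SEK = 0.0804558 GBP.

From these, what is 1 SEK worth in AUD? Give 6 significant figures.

1 SEK × 0.0804558 = 0.0804558 GBP
0.0804558 GBP ÷ 0.549459 = 0.146427 AUD

SEK/AUD = 0.146427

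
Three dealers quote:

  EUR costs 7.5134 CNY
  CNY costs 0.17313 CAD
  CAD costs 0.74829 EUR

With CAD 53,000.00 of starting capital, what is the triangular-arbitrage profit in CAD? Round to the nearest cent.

Profitable loop is CAD → CNY → EUR → CAD:
CAD 53,000.00 ÷ 0.17313 = CNY 306,128.34
CNY 306,128.34 ÷ 7.5134 = EUR 40,744.32
EUR 40,744.32 ÷ 0.74829 = CAD 54,449.90
Profit = CAD 54,449.90 − CAD 53,000.00

Profit: CAD 1,449.90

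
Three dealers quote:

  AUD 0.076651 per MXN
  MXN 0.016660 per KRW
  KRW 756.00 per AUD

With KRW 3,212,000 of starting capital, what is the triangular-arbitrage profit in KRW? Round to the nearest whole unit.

Profit: KRW 115,062

Profitable loop is KRW → AUD → MXN → KRW:
KRW 3,212,000 ÷ 756.00 = AUD 4,248.68
AUD 4,248.68 ÷ 0.076651 = MXN 55,428.86
MXN 55,428.86 ÷ 0.016660 = KRW 3,327,062
Profit = KRW 3,327,062 − KRW 3,212,000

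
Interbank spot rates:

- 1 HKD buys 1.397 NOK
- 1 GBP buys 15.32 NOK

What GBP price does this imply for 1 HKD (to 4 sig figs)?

1 HKD × 1.397 = 1.397 NOK
1.397 NOK ÷ 15.32 = 0.091188 GBP

HKD/GBP = 0.09119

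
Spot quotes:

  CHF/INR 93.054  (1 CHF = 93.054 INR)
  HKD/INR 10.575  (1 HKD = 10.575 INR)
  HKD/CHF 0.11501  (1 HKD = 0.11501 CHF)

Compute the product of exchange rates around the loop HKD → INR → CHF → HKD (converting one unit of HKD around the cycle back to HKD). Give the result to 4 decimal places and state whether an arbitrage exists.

0.9881 (arbitrage exists)

Around HKD → INR → CHF → HKD: 1 × 10.575 ÷ 93.054 ÷ 0.11501 = 0.988120
Product < 1; profitable direction is HKD → CHF → INR → HKD.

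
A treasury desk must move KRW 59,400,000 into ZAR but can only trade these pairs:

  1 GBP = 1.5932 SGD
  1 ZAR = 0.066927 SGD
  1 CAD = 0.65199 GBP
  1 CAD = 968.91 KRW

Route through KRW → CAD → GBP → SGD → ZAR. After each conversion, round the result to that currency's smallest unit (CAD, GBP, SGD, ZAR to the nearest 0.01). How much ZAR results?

ZAR 951,508.96

KRW 59,400,000 ÷ 968.91 = CAD 61,306.00
CAD 61,306.00 × 0.65199 = GBP 39,970.90
GBP 39,970.90 × 1.5932 = SGD 63,681.64
SGD 63,681.64 ÷ 0.066927 = ZAR 951,508.96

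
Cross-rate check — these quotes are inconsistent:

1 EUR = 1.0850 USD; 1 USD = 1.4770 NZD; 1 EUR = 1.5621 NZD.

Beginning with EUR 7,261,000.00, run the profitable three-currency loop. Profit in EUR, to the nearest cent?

Profit: EUR 187,997.66

Profitable loop is EUR → USD → NZD → EUR:
EUR 7,261,000.00 × 1.0850 = USD 7,878,185.00
USD 7,878,185.00 × 1.4770 = NZD 11,636,079.25
NZD 11,636,079.25 ÷ 1.5621 = EUR 7,448,997.66
Profit = EUR 7,448,997.66 − EUR 7,261,000.00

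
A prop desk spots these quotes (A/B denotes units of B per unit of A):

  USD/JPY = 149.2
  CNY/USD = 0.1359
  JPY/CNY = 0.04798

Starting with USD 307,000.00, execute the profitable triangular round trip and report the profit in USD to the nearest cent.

Profitable loop is USD → CNY → JPY → USD:
USD 307,000.00 ÷ 0.1359 = CNY 2,259,013.98
CNY 2,259,013.98 ÷ 0.04798 = JPY 47,082,409
JPY 47,082,409 ÷ 149.2 = USD 315,565.74
Profit = USD 315,565.74 − USD 307,000.00

Profit: USD 8,565.74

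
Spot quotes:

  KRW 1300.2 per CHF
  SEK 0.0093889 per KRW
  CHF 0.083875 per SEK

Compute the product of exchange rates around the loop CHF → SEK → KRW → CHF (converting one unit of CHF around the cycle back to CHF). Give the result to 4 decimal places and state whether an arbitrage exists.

Around CHF → SEK → KRW → CHF: 1 ÷ 0.083875 ÷ 0.0093889 ÷ 1300.2 = 0.976658
Product < 1; profitable direction is CHF → KRW → SEK → CHF.

0.9767 (arbitrage exists)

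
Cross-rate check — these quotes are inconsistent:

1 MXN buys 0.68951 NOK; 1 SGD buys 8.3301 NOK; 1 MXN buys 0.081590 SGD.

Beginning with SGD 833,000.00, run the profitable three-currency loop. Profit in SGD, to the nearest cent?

Profitable loop is SGD → MXN → NOK → SGD:
SGD 833,000.00 ÷ 0.081590 = MXN 10,209,584.51
MXN 10,209,584.51 × 0.68951 = NOK 7,039,610.61
NOK 7,039,610.61 ÷ 8.3301 = SGD 845,081.17
Profit = SGD 845,081.17 − SGD 833,000.00

Profit: SGD 12,081.17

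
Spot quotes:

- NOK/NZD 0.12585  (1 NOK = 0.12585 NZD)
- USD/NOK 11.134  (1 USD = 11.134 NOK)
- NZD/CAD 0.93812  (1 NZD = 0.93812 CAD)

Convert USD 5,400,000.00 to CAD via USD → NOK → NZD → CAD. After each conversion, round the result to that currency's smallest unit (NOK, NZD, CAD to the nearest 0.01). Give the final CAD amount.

USD 5,400,000.00 × 11.134 = NOK 60,123,600.00
NOK 60,123,600.00 × 0.12585 = NZD 7,566,555.06
NZD 7,566,555.06 × 0.93812 = CAD 7,098,336.63

CAD 7,098,336.63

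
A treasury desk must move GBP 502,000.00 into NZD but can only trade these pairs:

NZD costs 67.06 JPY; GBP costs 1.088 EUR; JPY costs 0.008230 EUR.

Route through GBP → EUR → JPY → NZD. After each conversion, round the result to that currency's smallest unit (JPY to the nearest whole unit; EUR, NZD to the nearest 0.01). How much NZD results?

GBP 502,000.00 × 1.088 = EUR 546,176.00
EUR 546,176.00 ÷ 0.008230 = JPY 66,364,034
JPY 66,364,034 ÷ 67.06 = NZD 989,621.74

NZD 989,621.74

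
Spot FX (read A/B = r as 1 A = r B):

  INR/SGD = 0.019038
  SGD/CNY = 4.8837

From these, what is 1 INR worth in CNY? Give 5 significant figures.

1 INR × 0.019038 = 0.019038 SGD
0.019038 SGD × 4.8837 = 0.0929759 CNY

INR/CNY = 0.092976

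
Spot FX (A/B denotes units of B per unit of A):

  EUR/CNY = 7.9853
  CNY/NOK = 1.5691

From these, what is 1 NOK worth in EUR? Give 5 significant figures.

NOK/EUR = 0.079810

1 NOK ÷ 1.5691 = 0.637308 CNY
0.637308 CNY ÷ 7.9853 = 0.0798102 EUR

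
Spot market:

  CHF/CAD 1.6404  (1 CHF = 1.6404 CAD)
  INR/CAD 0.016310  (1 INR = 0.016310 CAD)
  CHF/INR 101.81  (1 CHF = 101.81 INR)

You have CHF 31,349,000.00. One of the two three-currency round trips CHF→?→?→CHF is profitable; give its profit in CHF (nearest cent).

Profitable loop is CHF → INR → CAD → CHF:
CHF 31,349,000.00 × 101.81 = INR 3,191,641,690.00
INR 3,191,641,690.00 × 0.016310 = CAD 52,055,675.96
CAD 52,055,675.96 ÷ 1.6404 = CHF 31,733,525.95
Profit = CHF 31,733,525.95 − CHF 31,349,000.00

Profit: CHF 384,525.95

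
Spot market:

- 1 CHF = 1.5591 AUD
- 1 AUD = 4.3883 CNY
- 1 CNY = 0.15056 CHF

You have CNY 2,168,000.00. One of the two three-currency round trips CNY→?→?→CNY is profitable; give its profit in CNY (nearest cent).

Profit: CNY 65,259.37

Profitable loop is CNY → CHF → AUD → CNY:
CNY 2,168,000.00 × 0.15056 = CHF 326,414.08
CHF 326,414.08 × 1.5591 = AUD 508,912.19
AUD 508,912.19 × 4.3883 = CNY 2,233,259.37
Profit = CNY 2,233,259.37 − CNY 2,168,000.00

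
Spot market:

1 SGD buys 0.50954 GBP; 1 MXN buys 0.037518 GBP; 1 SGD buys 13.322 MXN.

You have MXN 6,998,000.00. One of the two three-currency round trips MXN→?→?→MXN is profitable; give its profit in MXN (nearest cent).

Profitable loop is MXN → SGD → GBP → MXN:
MXN 6,998,000.00 ÷ 13.322 = SGD 525,296.50
SGD 525,296.50 × 0.50954 = GBP 267,659.58
GBP 267,659.58 ÷ 0.037518 = MXN 7,134,164.39
Profit = MXN 7,134,164.39 − MXN 6,998,000.00

Profit: MXN 136,164.39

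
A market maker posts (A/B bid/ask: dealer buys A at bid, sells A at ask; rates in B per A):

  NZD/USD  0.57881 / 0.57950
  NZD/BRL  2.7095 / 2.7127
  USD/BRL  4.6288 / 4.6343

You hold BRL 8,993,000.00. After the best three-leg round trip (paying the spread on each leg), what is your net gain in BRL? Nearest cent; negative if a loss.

Net profit: BRL 80,109.75

Best loop BRL → USD → NZD → BRL:
BRL 8,993,000.00 ÷ 4.6343 (buy USD at ask) = USD 1,940,530.39
USD 1,940,530.39 ÷ 0.57950 (buy NZD at ask) = NZD 3,348,628.81
NZD 3,348,628.81 × 2.7095 (sell NZD at bid) = BRL 9,073,109.75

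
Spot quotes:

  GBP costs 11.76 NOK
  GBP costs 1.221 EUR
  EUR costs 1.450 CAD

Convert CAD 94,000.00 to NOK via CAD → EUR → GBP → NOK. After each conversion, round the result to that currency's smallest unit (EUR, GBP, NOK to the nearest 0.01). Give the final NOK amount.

NOK 624,383.68

CAD 94,000.00 ÷ 1.450 = EUR 64,827.59
EUR 64,827.59 ÷ 1.221 = GBP 53,093.85
GBP 53,093.85 × 11.76 = NOK 624,383.68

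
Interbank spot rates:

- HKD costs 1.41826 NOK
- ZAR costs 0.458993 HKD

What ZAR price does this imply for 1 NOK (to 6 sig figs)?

1 NOK ÷ 1.41826 = 0.705089 HKD
0.705089 HKD ÷ 0.458993 = 1.53617 ZAR

NOK/ZAR = 1.53617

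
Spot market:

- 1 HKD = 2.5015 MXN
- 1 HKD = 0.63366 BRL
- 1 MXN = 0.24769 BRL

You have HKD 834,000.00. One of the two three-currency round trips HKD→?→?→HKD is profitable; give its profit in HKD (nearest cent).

Profitable loop is HKD → BRL → MXN → HKD:
HKD 834,000.00 × 0.63366 = BRL 528,472.44
BRL 528,472.44 ÷ 0.24769 = MXN 2,133,604.26
MXN 2,133,604.26 ÷ 2.5015 = HKD 852,929.95
Profit = HKD 852,929.95 − HKD 834,000.00

Profit: HKD 18,929.95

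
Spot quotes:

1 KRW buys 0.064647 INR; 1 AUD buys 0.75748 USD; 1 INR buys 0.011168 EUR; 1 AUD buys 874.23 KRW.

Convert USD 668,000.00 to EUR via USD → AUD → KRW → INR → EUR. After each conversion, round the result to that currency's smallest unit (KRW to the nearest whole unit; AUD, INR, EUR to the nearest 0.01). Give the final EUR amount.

EUR 556,614.84

USD 668,000.00 ÷ 0.75748 = AUD 881,871.47
AUD 881,871.47 × 874.23 = KRW 770,958,495
KRW 770,958,495 × 0.064647 = INR 49,840,153.83
INR 49,840,153.83 × 0.011168 = EUR 556,614.84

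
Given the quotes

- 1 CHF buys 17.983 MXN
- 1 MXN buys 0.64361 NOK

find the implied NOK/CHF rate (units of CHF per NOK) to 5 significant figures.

NOK/CHF = 0.086400

1 NOK ÷ 0.64361 = 1.55374 MXN
1.55374 MXN ÷ 17.983 = 0.0864003 CHF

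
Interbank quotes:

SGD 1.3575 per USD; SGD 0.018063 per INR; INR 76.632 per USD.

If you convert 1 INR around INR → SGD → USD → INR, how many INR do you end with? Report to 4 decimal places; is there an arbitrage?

Around INR → SGD → USD → INR: 1 × 0.018063 ÷ 1.3575 × 76.632 = 1.019671
Product > 1; profitable direction is INR → SGD → USD → INR.

1.0197 (arbitrage exists)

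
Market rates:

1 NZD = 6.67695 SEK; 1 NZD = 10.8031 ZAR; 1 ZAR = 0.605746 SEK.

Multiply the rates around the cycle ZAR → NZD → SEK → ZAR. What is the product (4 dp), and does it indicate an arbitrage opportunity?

1.0203 (arbitrage exists)

Around ZAR → NZD → SEK → ZAR: 1 ÷ 10.8031 × 6.67695 ÷ 0.605746 = 1.020327
Product > 1; profitable direction is ZAR → NZD → SEK → ZAR.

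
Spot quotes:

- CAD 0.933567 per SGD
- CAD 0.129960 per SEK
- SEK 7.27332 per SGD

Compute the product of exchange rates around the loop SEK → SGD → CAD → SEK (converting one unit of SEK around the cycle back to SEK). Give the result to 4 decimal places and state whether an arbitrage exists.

0.9877 (arbitrage exists)

Around SEK → SGD → CAD → SEK: 1 ÷ 7.27332 × 0.933567 ÷ 0.129960 = 0.987650
Product < 1; profitable direction is SEK → CAD → SGD → SEK.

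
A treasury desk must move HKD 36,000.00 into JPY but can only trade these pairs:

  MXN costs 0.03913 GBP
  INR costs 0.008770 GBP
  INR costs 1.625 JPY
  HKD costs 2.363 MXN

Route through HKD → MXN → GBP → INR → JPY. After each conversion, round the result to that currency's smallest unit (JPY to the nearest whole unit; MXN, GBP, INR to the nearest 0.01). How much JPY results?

JPY 616,779

HKD 36,000.00 × 2.363 = MXN 85,068.00
MXN 85,068.00 × 0.03913 = GBP 3,328.71
GBP 3,328.71 ÷ 0.008770 = INR 379,556.44
INR 379,556.44 × 1.625 = JPY 616,779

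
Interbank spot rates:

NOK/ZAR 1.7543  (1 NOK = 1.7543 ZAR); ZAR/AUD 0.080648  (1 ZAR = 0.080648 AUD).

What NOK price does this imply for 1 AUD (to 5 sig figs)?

1 AUD ÷ 0.080648 = 12.3996 ZAR
12.3996 ZAR ÷ 1.7543 = 7.0681 NOK

AUD/NOK = 7.0681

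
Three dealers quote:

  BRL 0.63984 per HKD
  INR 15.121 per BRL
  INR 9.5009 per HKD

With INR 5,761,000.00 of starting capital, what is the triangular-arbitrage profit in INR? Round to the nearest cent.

Profitable loop is INR → HKD → BRL → INR:
INR 5,761,000.00 ÷ 9.5009 = HKD 606,363.61
HKD 606,363.61 × 0.63984 = BRL 387,975.69
BRL 387,975.69 × 15.121 = INR 5,866,580.42
Profit = INR 5,866,580.42 − INR 5,761,000.00

Profit: INR 105,580.42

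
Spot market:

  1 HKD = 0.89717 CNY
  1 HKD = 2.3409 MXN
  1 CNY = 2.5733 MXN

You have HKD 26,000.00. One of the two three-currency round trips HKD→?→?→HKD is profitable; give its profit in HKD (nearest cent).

Profit: HKD 362.77

Profitable loop is HKD → MXN → CNY → HKD:
HKD 26,000.00 × 2.3409 = MXN 60,863.40
MXN 60,863.40 ÷ 2.5733 = CNY 23,651.89
CNY 23,651.89 ÷ 0.89717 = HKD 26,362.77
Profit = HKD 26,362.77 − HKD 26,000.00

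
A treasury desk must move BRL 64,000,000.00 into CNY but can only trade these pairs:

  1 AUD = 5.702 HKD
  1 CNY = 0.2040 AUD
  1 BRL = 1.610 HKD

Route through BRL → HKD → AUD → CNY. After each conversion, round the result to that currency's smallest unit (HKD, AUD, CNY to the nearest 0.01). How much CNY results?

BRL 64,000,000.00 × 1.610 = HKD 103,040,000.00
HKD 103,040,000.00 ÷ 5.702 = AUD 18,070,852.33
AUD 18,070,852.33 ÷ 0.2040 = CNY 88,582,609.46

CNY 88,582,609.46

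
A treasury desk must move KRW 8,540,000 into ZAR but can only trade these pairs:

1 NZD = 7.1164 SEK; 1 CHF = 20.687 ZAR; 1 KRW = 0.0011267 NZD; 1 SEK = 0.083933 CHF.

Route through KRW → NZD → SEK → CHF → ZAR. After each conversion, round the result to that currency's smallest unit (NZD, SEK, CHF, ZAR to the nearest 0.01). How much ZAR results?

ZAR 118,893.15

KRW 8,540,000 × 0.0011267 = NZD 9,622.02
NZD 9,622.02 × 7.1164 = SEK 68,474.14
SEK 68,474.14 × 0.083933 = CHF 5,747.24
CHF 5,747.24 × 20.687 = ZAR 118,893.15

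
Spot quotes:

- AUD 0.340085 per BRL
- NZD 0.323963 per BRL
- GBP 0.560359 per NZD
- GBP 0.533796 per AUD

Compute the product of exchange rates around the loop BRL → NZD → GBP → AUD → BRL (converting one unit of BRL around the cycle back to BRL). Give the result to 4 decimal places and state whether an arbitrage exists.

1.0000 (no arbitrage)

Around BRL → NZD → GBP → AUD → BRL: 1 × 0.323963 × 0.560359 ÷ 0.533796 ÷ 0.340085 = 0.999998
Product ≈ 1 (deviation 0.000%, within rounding noise).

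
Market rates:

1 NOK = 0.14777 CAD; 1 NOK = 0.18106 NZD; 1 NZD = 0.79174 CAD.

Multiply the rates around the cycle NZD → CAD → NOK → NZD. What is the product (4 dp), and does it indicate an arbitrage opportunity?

Around NZD → CAD → NOK → NZD: 1 × 0.79174 ÷ 0.14777 × 0.18106 = 0.970105
Product < 1; profitable direction is NZD → NOK → CAD → NZD.

0.9701 (arbitrage exists)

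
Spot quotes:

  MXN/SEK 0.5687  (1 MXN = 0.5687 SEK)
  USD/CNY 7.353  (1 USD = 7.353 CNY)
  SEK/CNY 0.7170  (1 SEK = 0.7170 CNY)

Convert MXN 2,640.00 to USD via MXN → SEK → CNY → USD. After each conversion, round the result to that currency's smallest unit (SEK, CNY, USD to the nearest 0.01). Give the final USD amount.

MXN 2,640.00 × 0.5687 = SEK 1,501.37
SEK 1,501.37 × 0.7170 = CNY 1,076.48
CNY 1,076.48 ÷ 7.353 = USD 146.40

USD 146.40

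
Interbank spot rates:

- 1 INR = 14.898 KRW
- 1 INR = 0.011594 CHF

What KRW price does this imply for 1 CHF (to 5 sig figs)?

CHF/KRW = 1285.0

1 CHF ÷ 0.011594 = 86.2515 INR
86.2515 INR × 14.898 = 1284.97 KRW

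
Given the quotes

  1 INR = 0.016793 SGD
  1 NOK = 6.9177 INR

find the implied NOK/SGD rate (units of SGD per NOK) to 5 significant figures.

1 NOK × 6.9177 = 6.9177 INR
6.9177 INR × 0.016793 = 0.116169 SGD

NOK/SGD = 0.11617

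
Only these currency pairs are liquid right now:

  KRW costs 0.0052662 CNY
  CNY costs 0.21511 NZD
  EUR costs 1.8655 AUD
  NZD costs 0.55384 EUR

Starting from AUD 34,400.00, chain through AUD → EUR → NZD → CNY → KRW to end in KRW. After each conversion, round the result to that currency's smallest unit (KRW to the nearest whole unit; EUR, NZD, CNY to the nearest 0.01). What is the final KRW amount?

KRW 29,391,445

AUD 34,400.00 ÷ 1.8655 = EUR 18,440.10
EUR 18,440.10 ÷ 0.55384 = NZD 33,294.99
NZD 33,294.99 ÷ 0.21511 = CNY 154,781.23
CNY 154,781.23 ÷ 0.0052662 = KRW 29,391,445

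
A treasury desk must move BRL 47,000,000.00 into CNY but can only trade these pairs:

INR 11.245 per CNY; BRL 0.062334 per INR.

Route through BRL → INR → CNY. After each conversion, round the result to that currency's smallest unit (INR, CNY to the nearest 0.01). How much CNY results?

CNY 67,052,257.09

BRL 47,000,000.00 ÷ 0.062334 = INR 754,002,630.99
INR 754,002,630.99 ÷ 11.245 = CNY 67,052,257.09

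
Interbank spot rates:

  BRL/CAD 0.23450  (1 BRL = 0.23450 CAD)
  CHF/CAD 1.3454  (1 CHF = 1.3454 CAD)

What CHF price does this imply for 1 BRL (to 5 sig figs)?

1 BRL × 0.23450 = 0.2345 CAD
0.2345 CAD ÷ 1.3454 = 0.174298 CHF

BRL/CHF = 0.17430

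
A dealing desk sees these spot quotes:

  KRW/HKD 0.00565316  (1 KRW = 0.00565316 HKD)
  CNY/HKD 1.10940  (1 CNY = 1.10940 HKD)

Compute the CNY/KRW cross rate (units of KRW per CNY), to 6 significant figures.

1 CNY × 1.10940 = 1.1094 HKD
1.1094 HKD ÷ 0.00565316 = 196.244 KRW

CNY/KRW = 196.244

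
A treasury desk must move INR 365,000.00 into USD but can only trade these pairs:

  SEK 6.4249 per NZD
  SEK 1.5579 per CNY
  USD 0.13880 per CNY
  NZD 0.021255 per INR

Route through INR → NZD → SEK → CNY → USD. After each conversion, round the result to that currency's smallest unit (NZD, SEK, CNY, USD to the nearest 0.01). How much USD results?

INR 365,000.00 × 0.021255 = NZD 7,758.07
NZD 7,758.07 × 6.4249 = SEK 49,844.82
SEK 49,844.82 ÷ 1.5579 = CNY 31,994.88
CNY 31,994.88 × 0.13880 = USD 4,440.89

USD 4,440.89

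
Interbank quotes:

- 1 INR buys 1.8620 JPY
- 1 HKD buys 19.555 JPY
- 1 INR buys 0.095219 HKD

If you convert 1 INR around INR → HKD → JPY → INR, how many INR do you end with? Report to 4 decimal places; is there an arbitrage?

Around INR → HKD → JPY → INR: 1 × 0.095219 × 19.555 ÷ 1.8620 = 1.000004
Product ≈ 1 (deviation 0.000%, within rounding noise).

1.0000 (no arbitrage)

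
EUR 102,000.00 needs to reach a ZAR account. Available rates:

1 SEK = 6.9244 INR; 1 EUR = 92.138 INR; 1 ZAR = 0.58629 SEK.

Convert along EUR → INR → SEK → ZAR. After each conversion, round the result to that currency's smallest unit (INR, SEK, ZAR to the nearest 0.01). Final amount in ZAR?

ZAR 2,314,964.40

EUR 102,000.00 × 92.138 = INR 9,398,076.00
INR 9,398,076.00 ÷ 6.9244 = SEK 1,357,240.48
SEK 1,357,240.48 ÷ 0.58629 = ZAR 2,314,964.40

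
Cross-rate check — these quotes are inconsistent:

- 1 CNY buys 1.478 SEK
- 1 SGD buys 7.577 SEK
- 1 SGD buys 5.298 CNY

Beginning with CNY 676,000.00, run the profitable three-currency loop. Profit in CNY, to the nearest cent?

Profit: CNY 22,611.61

Profitable loop is CNY → SEK → SGD → CNY:
CNY 676,000.00 × 1.478 = SEK 999,128.00
SEK 999,128.00 ÷ 7.577 = SGD 131,863.27
SGD 131,863.27 × 5.298 = CNY 698,611.61
Profit = CNY 698,611.61 − CNY 676,000.00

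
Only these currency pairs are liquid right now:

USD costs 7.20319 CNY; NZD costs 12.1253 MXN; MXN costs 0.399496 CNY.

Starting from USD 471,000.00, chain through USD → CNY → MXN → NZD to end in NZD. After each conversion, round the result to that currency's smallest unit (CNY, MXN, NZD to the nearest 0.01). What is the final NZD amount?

USD 471,000.00 × 7.20319 = CNY 3,392,702.49
CNY 3,392,702.49 ÷ 0.399496 = MXN 8,492,456.72
MXN 8,492,456.72 ÷ 12.1253 = NZD 700,391.47

NZD 700,391.47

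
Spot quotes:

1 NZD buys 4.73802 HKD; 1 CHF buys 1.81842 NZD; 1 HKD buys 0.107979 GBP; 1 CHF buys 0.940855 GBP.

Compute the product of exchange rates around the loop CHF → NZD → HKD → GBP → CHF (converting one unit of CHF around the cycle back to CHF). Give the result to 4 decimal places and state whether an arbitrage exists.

Around CHF → NZD → HKD → GBP → CHF: 1 × 1.81842 × 4.73802 × 0.107979 ÷ 0.940855 = 0.988798
Product < 1; profitable direction is CHF → GBP → HKD → NZD → CHF.

0.9888 (arbitrage exists)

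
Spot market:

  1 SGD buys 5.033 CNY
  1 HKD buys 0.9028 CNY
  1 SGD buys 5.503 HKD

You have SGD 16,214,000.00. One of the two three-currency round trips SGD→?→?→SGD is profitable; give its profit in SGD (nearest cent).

Profit: SGD 211,781.29

Profitable loop is SGD → CNY → HKD → SGD:
SGD 16,214,000.00 × 5.033 = CNY 81,605,062.00
CNY 81,605,062.00 ÷ 0.9028 = HKD 90,391,074.44
HKD 90,391,074.44 ÷ 5.503 = SGD 16,425,781.29
Profit = SGD 16,425,781.29 − SGD 16,214,000.00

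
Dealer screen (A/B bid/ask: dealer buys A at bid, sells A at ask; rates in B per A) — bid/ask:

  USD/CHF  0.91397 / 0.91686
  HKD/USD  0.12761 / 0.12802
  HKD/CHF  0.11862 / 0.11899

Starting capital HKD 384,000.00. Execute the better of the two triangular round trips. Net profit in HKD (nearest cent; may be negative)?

Net profit: HKD 4,068.41

Best loop HKD → CHF → USD → HKD:
HKD 384,000.00 × 0.11862 (sell HKD at bid) = CHF 45,550.08
CHF 45,550.08 ÷ 0.91686 (buy USD at ask) = USD 49,680.52
USD 49,680.52 ÷ 0.12802 (buy HKD at ask) = HKD 388,068.41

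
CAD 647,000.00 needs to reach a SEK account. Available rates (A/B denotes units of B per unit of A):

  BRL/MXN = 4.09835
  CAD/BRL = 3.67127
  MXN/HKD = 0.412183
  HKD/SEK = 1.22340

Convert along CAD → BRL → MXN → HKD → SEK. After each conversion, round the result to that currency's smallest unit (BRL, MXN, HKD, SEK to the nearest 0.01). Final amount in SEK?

CAD 647,000.00 × 3.67127 = BRL 2,375,311.69
BRL 2,375,311.69 × 4.09835 = MXN 9,734,858.66
MXN 9,734,858.66 × 0.412183 = HKD 4,012,543.25
HKD 4,012,543.25 × 1.22340 = SEK 4,908,945.41

SEK 4,908,945.41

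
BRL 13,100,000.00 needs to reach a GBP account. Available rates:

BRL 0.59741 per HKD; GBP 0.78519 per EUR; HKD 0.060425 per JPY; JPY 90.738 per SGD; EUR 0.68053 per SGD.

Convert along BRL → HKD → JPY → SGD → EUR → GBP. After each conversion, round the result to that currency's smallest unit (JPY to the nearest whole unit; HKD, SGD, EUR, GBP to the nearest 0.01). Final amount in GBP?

GBP 2,137,051.47

BRL 13,100,000.00 ÷ 0.59741 = HKD 21,927,989.15
HKD 21,927,989.15 ÷ 0.060425 = JPY 362,895,973
JPY 362,895,973 ÷ 90.738 = SGD 3,999,382.54
SGD 3,999,382.54 × 0.68053 = EUR 2,721,699.80
EUR 2,721,699.80 × 0.78519 = GBP 2,137,051.47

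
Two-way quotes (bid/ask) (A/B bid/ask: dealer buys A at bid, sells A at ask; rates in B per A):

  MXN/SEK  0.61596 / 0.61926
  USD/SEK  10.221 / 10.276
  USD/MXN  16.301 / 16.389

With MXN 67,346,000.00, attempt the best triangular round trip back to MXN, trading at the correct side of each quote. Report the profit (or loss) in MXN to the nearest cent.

Net profit: MXN 477,423.95

Best loop MXN → USD → SEK → MXN:
MXN 67,346,000.00 ÷ 16.389 (buy USD at ask) = USD 4,109,219.60
USD 4,109,219.60 × 10.221 (sell USD at bid) = SEK 42,000,333.52
SEK 42,000,333.52 ÷ 0.61926 (buy MXN at ask) = MXN 67,823,423.95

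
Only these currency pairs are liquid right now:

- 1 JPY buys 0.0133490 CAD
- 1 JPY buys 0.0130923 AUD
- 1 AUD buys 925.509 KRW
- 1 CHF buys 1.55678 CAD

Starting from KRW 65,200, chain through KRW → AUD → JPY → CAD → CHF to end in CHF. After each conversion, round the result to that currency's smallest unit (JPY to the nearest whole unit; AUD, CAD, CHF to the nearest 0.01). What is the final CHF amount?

CHF 46.14

KRW 65,200 ÷ 925.509 = AUD 70.45
AUD 70.45 ÷ 0.0130923 = JPY 5,381
JPY 5,381 × 0.0133490 = CAD 71.83
CAD 71.83 ÷ 1.55678 = CHF 46.14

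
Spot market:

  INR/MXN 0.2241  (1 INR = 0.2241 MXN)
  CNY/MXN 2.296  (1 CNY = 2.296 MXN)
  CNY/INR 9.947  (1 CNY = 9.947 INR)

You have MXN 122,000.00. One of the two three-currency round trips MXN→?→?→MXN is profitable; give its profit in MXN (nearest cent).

Profit: MXN 3,660.20

Profitable loop is MXN → INR → CNY → MXN:
MXN 122,000.00 ÷ 0.2241 = INR 544,399.82
INR 544,399.82 ÷ 9.947 = CNY 54,730.05
CNY 54,730.05 × 2.296 = MXN 125,660.20
Profit = MXN 125,660.20 − MXN 122,000.00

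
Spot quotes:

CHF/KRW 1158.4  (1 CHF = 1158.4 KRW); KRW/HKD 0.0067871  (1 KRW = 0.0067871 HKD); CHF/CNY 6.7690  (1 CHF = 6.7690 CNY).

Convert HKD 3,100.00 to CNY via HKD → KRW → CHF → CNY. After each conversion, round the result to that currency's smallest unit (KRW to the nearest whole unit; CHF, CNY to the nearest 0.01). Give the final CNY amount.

HKD 3,100.00 ÷ 0.0067871 = KRW 456,749
KRW 456,749 ÷ 1158.4 = CHF 394.29
CHF 394.29 × 6.7690 = CNY 2,668.95

CNY 2,668.95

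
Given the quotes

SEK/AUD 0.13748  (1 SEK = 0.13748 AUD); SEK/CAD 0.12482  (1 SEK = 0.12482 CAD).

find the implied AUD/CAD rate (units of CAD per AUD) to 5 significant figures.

1 AUD ÷ 0.13748 = 7.27379 SEK
7.27379 SEK × 0.12482 = 0.907914 CAD

AUD/CAD = 0.90791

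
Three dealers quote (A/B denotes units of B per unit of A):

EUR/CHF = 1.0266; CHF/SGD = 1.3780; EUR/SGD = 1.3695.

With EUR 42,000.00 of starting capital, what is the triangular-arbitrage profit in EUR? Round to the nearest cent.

Profit: EUR 1,384.81

Profitable loop is EUR → CHF → SGD → EUR:
EUR 42,000.00 × 1.0266 = CHF 43,117.20
CHF 43,117.20 × 1.3780 = SGD 59,415.50
SGD 59,415.50 ÷ 1.3695 = EUR 43,384.81
Profit = EUR 43,384.81 − EUR 42,000.00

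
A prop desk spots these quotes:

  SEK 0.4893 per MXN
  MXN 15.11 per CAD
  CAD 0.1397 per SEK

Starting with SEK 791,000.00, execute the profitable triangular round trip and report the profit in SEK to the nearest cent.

Profit: SEK 25,982.15

Profitable loop is SEK → CAD → MXN → SEK:
SEK 791,000.00 × 0.1397 = CAD 110,502.70
CAD 110,502.70 × 15.11 = MXN 1,669,695.80
MXN 1,669,695.80 × 0.4893 = SEK 816,982.15
Profit = SEK 816,982.15 − SEK 791,000.00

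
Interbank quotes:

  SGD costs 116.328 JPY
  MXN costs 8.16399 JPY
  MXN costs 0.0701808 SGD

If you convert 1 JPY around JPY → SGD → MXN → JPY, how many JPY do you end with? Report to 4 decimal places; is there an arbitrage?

Around JPY → SGD → MXN → JPY: 1 ÷ 116.328 ÷ 0.0701808 × 8.16399 = 1.000000
Product ≈ 1 (deviation 0.000%, within rounding noise).

1.0000 (no arbitrage)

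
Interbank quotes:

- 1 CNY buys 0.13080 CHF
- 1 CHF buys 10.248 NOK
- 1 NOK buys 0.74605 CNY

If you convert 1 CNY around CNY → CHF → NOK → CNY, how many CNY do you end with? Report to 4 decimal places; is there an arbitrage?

Around CNY → CHF → NOK → CNY: 1 × 0.13080 × 10.248 × 0.74605 = 1.000034
Product ≈ 1 (deviation 0.003%, within rounding noise).

1.0000 (no arbitrage)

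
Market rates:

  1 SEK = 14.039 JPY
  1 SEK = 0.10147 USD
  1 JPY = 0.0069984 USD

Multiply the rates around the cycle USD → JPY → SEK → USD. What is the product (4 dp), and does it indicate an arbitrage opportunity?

1.0328 (arbitrage exists)

Around USD → JPY → SEK → USD: 1 ÷ 0.0069984 ÷ 14.039 × 0.10147 = 1.032768
Product > 1; profitable direction is USD → JPY → SEK → USD.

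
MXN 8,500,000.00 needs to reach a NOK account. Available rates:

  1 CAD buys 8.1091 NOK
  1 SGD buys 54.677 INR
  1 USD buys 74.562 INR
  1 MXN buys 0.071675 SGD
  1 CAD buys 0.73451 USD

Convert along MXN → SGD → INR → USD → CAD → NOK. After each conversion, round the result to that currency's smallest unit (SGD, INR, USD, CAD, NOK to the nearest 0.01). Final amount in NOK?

NOK 4,932,291.07

MXN 8,500,000.00 × 0.071675 = SGD 609,237.50
SGD 609,237.50 × 54.677 = INR 33,311,278.79
INR 33,311,278.79 ÷ 74.562 = USD 446,759.46
USD 446,759.46 ÷ 0.73451 = CAD 608,241.49
CAD 608,241.49 × 8.1091 = NOK 4,932,291.07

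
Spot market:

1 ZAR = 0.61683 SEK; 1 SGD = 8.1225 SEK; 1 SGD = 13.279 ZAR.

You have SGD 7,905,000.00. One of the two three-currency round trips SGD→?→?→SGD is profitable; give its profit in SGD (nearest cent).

Profit: SGD 66,554.38

Profitable loop is SGD → ZAR → SEK → SGD:
SGD 7,905,000.00 × 13.279 = ZAR 104,970,495.00
ZAR 104,970,495.00 × 0.61683 = SEK 64,748,950.43
SEK 64,748,950.43 ÷ 8.1225 = SGD 7,971,554.38
Profit = SGD 7,971,554.38 − SGD 7,905,000.00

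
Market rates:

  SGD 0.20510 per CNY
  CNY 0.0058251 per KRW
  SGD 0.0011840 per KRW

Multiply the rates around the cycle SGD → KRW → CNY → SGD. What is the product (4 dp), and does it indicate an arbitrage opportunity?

Around SGD → KRW → CNY → SGD: 1 ÷ 0.0011840 × 0.0058251 × 0.20510 = 1.009061
Product > 1; profitable direction is SGD → KRW → CNY → SGD.

1.0091 (arbitrage exists)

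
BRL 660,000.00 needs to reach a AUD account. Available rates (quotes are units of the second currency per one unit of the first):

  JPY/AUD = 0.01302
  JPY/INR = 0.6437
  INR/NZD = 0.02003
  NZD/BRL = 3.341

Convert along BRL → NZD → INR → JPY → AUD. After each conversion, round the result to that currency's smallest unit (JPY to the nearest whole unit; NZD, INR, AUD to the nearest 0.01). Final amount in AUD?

BRL 660,000.00 ÷ 3.341 = NZD 197,545.65
NZD 197,545.65 ÷ 0.02003 = INR 9,862,488.77
INR 9,862,488.77 ÷ 0.6437 = JPY 15,321,561
JPY 15,321,561 × 0.01302 = AUD 199,486.72

AUD 199,486.72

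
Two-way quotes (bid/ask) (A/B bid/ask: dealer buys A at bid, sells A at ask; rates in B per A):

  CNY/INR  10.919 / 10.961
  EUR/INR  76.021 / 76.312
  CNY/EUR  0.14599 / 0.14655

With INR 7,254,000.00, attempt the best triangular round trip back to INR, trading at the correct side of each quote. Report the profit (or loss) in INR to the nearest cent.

Best loop INR → CNY → EUR → INR:
INR 7,254,000.00 ÷ 10.961 (buy CNY at ask) = CNY 661,800.93
CNY 661,800.93 × 0.14599 (sell CNY at bid) = EUR 96,616.32
EUR 96,616.32 × 76.021 (sell EUR at bid) = INR 7,344,869.10

Net profit: INR 90,869.10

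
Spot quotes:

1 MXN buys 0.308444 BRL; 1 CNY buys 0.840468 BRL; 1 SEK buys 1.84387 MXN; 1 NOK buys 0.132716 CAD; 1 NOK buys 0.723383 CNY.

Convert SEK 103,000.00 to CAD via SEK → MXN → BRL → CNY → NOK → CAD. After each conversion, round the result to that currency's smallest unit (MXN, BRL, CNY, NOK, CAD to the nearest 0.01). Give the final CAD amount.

CAD 12,787.26

SEK 103,000.00 × 1.84387 = MXN 189,918.61
MXN 189,918.61 × 0.308444 = BRL 58,579.26
BRL 58,579.26 ÷ 0.840468 = CNY 69,698.38
CNY 69,698.38 ÷ 0.723383 = NOK 96,350.59
NOK 96,350.59 × 0.132716 = CAD 12,787.26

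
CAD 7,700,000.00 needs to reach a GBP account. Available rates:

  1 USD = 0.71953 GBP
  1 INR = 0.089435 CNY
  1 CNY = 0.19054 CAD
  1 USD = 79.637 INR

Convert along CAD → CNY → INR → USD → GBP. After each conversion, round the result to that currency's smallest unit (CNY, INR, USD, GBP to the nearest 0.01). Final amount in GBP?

CAD 7,700,000.00 ÷ 0.19054 = CNY 40,411,462.16
CNY 40,411,462.16 ÷ 0.089435 = INR 451,852,878.18
INR 451,852,878.18 ÷ 79.637 = USD 5,673,906.33
USD 5,673,906.33 × 0.71953 = GBP 4,082,545.82

GBP 4,082,545.82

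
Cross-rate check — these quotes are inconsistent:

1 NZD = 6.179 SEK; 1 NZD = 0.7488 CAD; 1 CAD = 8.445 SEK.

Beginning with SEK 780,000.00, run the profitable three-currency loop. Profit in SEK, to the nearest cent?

Profit: SEK 18,255.46

Profitable loop is SEK → NZD → CAD → SEK:
SEK 780,000.00 ÷ 6.179 = NZD 126,234.02
NZD 126,234.02 × 0.7488 = CAD 94,524.03
CAD 94,524.03 × 8.445 = SEK 798,255.46
Profit = SEK 798,255.46 − SEK 780,000.00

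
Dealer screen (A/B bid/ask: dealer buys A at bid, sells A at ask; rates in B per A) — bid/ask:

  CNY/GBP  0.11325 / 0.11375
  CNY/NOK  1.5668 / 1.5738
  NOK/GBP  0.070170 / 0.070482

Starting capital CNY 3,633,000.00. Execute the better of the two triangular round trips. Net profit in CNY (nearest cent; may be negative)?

Best loop CNY → GBP → NOK → CNY:
CNY 3,633,000.00 × 0.11325 (sell CNY at bid) = GBP 411,437.25
GBP 411,437.25 ÷ 0.070482 (buy NOK at ask) = NOK 5,837,479.78
NOK 5,837,479.78 ÷ 1.5738 (buy CNY at ask) = CNY 3,709,162.40

Net profit: CNY 76,162.40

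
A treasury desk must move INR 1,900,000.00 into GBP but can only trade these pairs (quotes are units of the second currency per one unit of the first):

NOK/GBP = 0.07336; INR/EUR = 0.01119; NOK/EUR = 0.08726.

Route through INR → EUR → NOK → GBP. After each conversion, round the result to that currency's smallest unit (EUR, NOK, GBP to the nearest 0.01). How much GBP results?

GBP 17,874.25

INR 1,900,000.00 × 0.01119 = EUR 21,261.00
EUR 21,261.00 ÷ 0.08726 = NOK 243,651.16
NOK 243,651.16 × 0.07336 = GBP 17,874.25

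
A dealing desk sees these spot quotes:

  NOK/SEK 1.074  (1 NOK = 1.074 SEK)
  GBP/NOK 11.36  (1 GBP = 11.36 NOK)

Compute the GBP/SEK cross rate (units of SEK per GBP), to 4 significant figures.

GBP/SEK = 12.20

1 GBP × 11.36 = 11.36 NOK
11.36 NOK × 1.074 = 12.2006 SEK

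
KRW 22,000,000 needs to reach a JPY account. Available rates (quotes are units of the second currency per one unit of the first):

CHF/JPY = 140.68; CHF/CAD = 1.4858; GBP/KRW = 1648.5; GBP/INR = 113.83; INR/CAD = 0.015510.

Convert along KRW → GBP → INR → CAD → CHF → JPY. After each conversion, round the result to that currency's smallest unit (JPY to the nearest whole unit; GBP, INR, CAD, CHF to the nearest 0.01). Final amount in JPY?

KRW 22,000,000 ÷ 1648.5 = GBP 13,345.47
GBP 13,345.47 × 113.83 = INR 1,519,114.85
INR 1,519,114.85 × 0.015510 = CAD 23,561.47
CAD 23,561.47 ÷ 1.4858 = CHF 15,857.77
CHF 15,857.77 × 140.68 = JPY 2,230,871

JPY 2,230,871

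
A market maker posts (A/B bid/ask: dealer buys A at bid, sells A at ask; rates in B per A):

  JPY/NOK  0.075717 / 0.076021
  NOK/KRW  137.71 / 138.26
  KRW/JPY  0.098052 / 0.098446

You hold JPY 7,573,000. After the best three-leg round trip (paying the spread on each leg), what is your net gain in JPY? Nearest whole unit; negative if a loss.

Best loop JPY → NOK → KRW → JPY:
JPY 7,573,000 × 0.075717 (sell JPY at bid) = NOK 573,404.84
NOK 573,404.84 × 137.71 (sell NOK at bid) = KRW 78,963,581
KRW 78,963,581 × 0.098052 (sell KRW at bid) = JPY 7,742,537

Net profit: JPY 169,537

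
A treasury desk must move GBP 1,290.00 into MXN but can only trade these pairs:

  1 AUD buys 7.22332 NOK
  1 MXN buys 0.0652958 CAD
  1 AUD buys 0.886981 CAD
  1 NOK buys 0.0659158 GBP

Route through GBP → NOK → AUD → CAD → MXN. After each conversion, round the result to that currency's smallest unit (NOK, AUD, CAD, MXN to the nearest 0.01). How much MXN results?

MXN 36,803.75

GBP 1,290.00 ÷ 0.0659158 = NOK 19,570.42
NOK 19,570.42 ÷ 7.22332 = AUD 2,709.34
AUD 2,709.34 × 0.886981 = CAD 2,403.13
CAD 2,403.13 ÷ 0.0652958 = MXN 36,803.75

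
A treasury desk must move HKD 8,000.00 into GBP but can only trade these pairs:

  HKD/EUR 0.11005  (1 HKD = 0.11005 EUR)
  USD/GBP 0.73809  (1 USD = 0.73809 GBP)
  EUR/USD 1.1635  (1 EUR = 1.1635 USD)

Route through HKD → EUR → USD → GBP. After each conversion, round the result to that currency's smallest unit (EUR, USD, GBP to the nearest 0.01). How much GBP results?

HKD 8,000.00 × 0.11005 = EUR 880.40
EUR 880.40 × 1.1635 = USD 1,024.35
USD 1,024.35 × 0.73809 = GBP 756.06

GBP 756.06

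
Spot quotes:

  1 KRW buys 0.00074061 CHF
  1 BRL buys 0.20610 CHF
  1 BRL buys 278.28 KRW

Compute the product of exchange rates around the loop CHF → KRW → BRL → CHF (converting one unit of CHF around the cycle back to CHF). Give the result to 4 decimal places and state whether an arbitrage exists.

1.0000 (no arbitrage)

Around CHF → KRW → BRL → CHF: 1 ÷ 0.00074061 ÷ 278.28 × 0.20610 = 1.000015
Product ≈ 1 (deviation 0.001%, within rounding noise).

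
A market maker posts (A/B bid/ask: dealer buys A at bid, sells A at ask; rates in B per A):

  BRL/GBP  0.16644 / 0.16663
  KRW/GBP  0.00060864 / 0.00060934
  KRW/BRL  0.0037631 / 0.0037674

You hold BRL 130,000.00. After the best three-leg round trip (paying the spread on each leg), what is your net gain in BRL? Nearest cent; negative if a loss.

Best loop BRL → GBP → KRW → BRL:
BRL 130,000.00 × 0.16644 (sell BRL at bid) = GBP 21,637.20
GBP 21,637.20 ÷ 0.00060934 (buy KRW at ask) = KRW 35,509,240
KRW 35,509,240 × 0.0037631 (sell KRW at bid) = BRL 133,624.82

Net profit: BRL 3,624.82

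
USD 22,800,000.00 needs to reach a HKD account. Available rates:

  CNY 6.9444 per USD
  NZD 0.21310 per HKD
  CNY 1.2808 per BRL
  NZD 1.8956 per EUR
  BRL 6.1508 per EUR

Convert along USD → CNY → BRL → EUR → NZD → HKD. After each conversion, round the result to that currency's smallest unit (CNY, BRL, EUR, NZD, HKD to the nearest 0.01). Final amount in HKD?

USD 22,800,000.00 × 6.9444 = CNY 158,332,320.00
CNY 158,332,320.00 ÷ 1.2808 = BRL 123,619,862.59
BRL 123,619,862.59 ÷ 6.1508 = EUR 20,098,176.27
EUR 20,098,176.27 × 1.8956 = NZD 38,098,102.94
NZD 38,098,102.94 ÷ 0.21310 = HKD 178,780,398.59

HKD 178,780,398.59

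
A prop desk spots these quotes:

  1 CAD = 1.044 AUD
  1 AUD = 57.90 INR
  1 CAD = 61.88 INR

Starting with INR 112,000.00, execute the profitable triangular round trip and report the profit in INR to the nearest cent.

Profitable loop is INR → AUD → CAD → INR:
INR 112,000.00 ÷ 57.90 = AUD 1,934.37
AUD 1,934.37 ÷ 1.044 = CAD 1,852.84
CAD 1,852.84 × 61.88 = INR 114,654.01
Profit = INR 114,654.01 − INR 112,000.00

Profit: INR 2,654.01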